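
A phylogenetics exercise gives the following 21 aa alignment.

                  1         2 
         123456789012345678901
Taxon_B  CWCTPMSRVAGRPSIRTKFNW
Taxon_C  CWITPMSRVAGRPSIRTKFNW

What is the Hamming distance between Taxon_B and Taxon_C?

1

A single mismatch occurs at site 3 (C↔I).
That gives 1 mismatch out of 21 aligned sites, so the Hamming distance is 1.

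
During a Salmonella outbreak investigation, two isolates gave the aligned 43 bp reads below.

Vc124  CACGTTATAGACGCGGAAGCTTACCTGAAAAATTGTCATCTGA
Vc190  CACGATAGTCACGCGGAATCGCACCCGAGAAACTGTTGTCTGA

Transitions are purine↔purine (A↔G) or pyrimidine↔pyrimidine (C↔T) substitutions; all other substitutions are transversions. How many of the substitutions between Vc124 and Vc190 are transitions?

Differing sites — 5:T/A (Tv); 8:T/G (Tv); 9:A/T (Tv); 10:G/C (Tv); 19:G/T (Tv); 21:T/G (Tv); 22:T/C (Ti); 26:T/C (Ti); 29:A/G (Ti); 33:T/C (Ti); 37:C/T (Ti); 38:A/G (Ti).
Of the 12 differences, 6 transitions and 6 transversions, so the answer is 6.

6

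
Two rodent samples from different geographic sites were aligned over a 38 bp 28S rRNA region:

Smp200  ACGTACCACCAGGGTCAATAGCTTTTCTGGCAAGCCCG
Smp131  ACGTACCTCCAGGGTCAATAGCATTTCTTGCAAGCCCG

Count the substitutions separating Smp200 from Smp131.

Differing sites — 8:A/T; 23:T/A; 29:G/T.
That gives 3 mismatches out of 38 aligned sites, so the Hamming distance is 3.

3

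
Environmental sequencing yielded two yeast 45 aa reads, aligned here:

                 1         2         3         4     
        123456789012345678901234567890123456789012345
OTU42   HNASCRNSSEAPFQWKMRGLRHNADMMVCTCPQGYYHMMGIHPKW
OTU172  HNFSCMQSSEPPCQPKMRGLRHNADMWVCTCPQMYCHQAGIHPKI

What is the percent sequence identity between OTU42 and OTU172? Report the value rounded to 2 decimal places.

Mismatches occur at site 3 (A↔F), site 6 (R↔M), site 7 (N↔Q), site 11 (A↔P), site 13 (F↔C), site 15 (W↔P), site 27 (M↔W), site 34 (G↔M), site 36 (Y↔C), site 38 (M↔Q), site 39 (M↔A), site 45 (W↔I).
33 of the 45 sites match, so the percent identity is 33/45 × 100 = 73.33%.

73.33%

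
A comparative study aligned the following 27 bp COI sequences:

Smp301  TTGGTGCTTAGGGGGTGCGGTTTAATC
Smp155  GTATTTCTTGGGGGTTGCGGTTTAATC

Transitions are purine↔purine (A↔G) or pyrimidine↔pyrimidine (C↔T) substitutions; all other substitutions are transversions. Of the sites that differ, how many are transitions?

2

Differing sites — 1:T/G (Tv); 3:G/A (Ti); 4:G/T (Tv); 6:G/T (Tv); 10:A/G (Ti); 15:G/T (Tv).
Of the 6 differences, 2 transitions and 4 transversions, so the answer is 2.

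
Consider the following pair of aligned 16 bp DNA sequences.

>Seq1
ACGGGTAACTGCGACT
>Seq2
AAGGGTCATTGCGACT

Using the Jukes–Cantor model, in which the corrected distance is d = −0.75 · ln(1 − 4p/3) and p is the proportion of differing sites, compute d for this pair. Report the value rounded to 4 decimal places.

Mismatches occur at site 2 (C↔A), site 7 (A↔C), site 9 (C↔T).
p = 3/16 = 0.187500.
d = −0.75 · ln(1 − (4/3)·0.187500) = −0.75 · ln(0.750000) = −0.75 · (-0.287682) = 0.2158.

0.2158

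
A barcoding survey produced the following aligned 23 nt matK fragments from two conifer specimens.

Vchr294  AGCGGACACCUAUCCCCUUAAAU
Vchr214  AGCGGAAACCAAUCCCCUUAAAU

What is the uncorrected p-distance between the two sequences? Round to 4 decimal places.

Differing sites — 7:C/A; 11:U/A.
There are 2 differences over 23 sites, so p = 2/23 = 0.0870.

0.0870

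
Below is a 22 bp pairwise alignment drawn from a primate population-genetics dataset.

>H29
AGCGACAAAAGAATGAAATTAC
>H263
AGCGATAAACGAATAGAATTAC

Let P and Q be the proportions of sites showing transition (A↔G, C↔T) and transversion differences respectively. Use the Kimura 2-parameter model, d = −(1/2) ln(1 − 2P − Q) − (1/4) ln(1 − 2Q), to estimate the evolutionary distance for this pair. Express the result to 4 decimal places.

Mismatches occur at site 6 (C/T, transition), site 10 (A/C, transversion), site 15 (G/A, transition), site 16 (A/G, transition).
Of the 4 differences, 3 transitions and 1 transversion over 22 sites: P = 3/22 = 0.136364, Q = 1/22 = 0.045455.
d = −0.5·ln(0.681817) − 0.25·ln(0.909090) = −0.5·(-0.382994) − 0.25·(-0.095311) = 0.2153.

0.2153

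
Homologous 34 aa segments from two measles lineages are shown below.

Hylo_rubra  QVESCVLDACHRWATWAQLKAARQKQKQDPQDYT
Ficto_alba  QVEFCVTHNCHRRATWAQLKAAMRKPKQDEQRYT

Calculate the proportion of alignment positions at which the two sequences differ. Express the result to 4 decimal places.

The sequences differ at positions 4 (S/F), 7 (L/T), 8 (D/H), 9 (A/N), 13 (W/R), 23 (R/M), 24 (Q/R), 26 (Q/P), 30 (P/E), 32 (D/R).
There are 10 differences over 34 sites, so p = 10/34 = 0.2941.

0.2941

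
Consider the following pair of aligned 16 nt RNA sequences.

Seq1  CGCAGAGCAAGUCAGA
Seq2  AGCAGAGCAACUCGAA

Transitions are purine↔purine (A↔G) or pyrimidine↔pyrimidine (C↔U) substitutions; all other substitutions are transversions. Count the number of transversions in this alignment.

The sequences differ at positions 1 (C/A, transversion), 11 (G/C, transversion), 14 (A/G, transition), 15 (G/A, transition).
Of the 4 differences, 2 transitions and 2 transversions, so the answer is 2.

2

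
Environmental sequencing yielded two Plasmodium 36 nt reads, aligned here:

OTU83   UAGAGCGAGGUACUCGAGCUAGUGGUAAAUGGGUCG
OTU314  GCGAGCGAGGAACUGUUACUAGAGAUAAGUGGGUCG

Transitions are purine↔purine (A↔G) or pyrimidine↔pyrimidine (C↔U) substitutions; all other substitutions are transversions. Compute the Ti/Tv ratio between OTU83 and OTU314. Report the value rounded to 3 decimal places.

0.429

The sequences differ at positions 1 (U/G, transversion), 2 (A/C, transversion), 11 (U/A, transversion), 15 (C/G, transversion), 16 (G/U, transversion), 17 (A/U, transversion), 18 (G/A, transition), 23 (U/A, transversion), 25 (G/A, transition), 29 (A/G, transition).
Of the 10 differences, 3 transitions and 7 transversions, so Ti/Tv = 3/7 = 0.429.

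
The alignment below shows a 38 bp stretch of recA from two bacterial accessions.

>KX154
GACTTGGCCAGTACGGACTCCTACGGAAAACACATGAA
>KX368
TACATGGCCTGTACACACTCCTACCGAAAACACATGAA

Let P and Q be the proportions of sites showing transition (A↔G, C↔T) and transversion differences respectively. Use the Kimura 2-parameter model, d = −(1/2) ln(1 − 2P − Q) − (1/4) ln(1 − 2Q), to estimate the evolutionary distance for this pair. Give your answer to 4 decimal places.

0.1781

Differing sites — 1:G/T (Tv); 4:T/A (Tv); 10:A/T (Tv); 15:G/A (Ti); 16:G/C (Tv); 25:G/C (Tv).
Of the 6 differences, 1 transition and 5 transversions over 38 sites: P = 1/38 = 0.026316, Q = 5/38 = 0.131579.
d = −0.5·ln(0.815789) − 0.25·ln(0.736842) = −0.5·(-0.203600) − 0.25·(-0.305382) = 0.1781.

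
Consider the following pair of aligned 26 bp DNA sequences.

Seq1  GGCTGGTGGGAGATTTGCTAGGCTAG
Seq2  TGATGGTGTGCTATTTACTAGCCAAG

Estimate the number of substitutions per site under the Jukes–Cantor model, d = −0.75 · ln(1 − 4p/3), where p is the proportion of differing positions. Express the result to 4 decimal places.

Differing sites — 1:G/T; 3:C/A; 9:G/T; 11:A/C; 12:G/T; 17:G/A; 22:G/C; 24:T/A.
p = 8/26 = 0.307692.
d = −0.75 · ln(1 − (4/3)·0.307692) = −0.75 · ln(0.589744) = −0.75 · (-0.528067) = 0.3961.

0.3961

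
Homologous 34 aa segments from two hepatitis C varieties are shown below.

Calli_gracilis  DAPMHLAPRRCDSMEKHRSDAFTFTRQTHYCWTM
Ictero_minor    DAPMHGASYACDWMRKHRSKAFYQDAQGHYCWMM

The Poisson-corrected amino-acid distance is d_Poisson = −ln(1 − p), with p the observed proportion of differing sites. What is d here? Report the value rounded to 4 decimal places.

The sequences differ at positions 6 (L/G), 8 (P/S), 9 (R/Y), 10 (R/A), 13 (S/W), 15 (E/R), 20 (D/K), 23 (T/Y), 24 (F/Q), 25 (T/D), 26 (R/A), 28 (T/G), 33 (T/M).
p = 13/34 = 0.382353.
d = −ln(1 − 0.382353) = −ln(0.617647) = 0.4818.

0.4818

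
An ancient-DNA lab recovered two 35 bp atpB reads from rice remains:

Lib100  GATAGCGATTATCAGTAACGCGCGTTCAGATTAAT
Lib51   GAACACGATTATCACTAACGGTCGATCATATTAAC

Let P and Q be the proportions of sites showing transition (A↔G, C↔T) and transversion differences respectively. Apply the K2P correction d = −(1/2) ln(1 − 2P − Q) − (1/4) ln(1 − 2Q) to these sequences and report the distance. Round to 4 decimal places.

0.3164

The sequences differ at positions 3 (T/A, transversion), 4 (A/C, transversion), 5 (G/A, transition), 15 (G/C, transversion), 21 (C/G, transversion), 22 (G/T, transversion), 25 (T/A, transversion), 29 (G/T, transversion), 35 (T/C, transition).
Of the 9 differences, 2 transitions and 7 transversions over 35 sites: P = 2/35 = 0.057143, Q = 7/35 = 0.200000.
d = −0.5·ln(0.685714) − 0.25·ln(0.600000) = −0.5·(-0.377295) − 0.25·(-0.510826) = 0.3164.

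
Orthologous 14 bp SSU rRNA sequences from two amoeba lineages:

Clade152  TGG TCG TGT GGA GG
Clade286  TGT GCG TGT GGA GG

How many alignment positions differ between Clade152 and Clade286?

2

The sequences differ at positions 3 (G/T), 4 (T/G).
That gives 2 mismatches out of 14 aligned sites, so the Hamming distance is 2.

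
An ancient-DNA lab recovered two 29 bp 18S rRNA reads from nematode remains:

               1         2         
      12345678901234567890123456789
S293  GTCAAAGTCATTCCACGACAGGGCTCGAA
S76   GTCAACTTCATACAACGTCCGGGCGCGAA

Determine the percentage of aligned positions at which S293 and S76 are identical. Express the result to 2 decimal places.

Differing sites — 6:A/C; 7:G/T; 12:T/A; 14:C/A; 18:A/T; 20:A/C; 25:T/G.
22 of the 29 sites match, so the percent identity is 22/29 × 100 = 75.86%.

75.86%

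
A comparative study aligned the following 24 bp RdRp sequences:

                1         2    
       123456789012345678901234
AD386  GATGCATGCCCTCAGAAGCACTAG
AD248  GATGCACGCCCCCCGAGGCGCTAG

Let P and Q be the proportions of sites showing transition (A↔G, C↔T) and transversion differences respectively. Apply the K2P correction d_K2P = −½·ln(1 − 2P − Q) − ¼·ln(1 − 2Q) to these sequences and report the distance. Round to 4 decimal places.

0.2568

Differing sites — 7:T/C (Ti); 12:T/C (Ti); 14:A/C (Tv); 17:A/G (Ti); 20:A/G (Ti).
Of the 5 differences, 4 transitions and 1 transversion over 24 sites: P = 4/24 = 0.166667, Q = 1/24 = 0.041667.
d = −0.5·ln(0.624999) − 0.25·ln(0.916666) = −0.5·(-0.470005) − 0.25·(-0.087012) = 0.2568.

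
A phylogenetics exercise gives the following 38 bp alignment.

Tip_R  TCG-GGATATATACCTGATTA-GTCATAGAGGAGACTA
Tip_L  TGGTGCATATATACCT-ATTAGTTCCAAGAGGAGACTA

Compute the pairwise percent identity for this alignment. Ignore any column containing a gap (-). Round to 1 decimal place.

85.7%

Excluding the 3 gap columns leaves 35 comparable sites.
Differing sites — 2:C/G; 6:G/C; 23:G/T; 26:A/C; 27:T/A.
30 of the 35 comparable sites match, so the percent identity is 30/35 × 100 = 85.7%.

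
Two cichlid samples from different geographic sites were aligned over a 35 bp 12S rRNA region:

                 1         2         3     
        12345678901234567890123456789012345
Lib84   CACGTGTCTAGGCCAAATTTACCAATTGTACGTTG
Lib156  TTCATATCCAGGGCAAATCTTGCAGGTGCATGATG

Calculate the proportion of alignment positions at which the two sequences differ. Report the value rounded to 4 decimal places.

0.4000

The sequences differ at positions 1 (C/T), 2 (A/T), 4 (G/A), 6 (G/A), 9 (T/C), 13 (C/G), 19 (T/C), 21 (A/T), 22 (C/G), 25 (A/G), 26 (T/G), 29 (T/C), 31 (C/T), 33 (T/A).
There are 14 differences over 35 sites, so p = 14/35 = 0.4000.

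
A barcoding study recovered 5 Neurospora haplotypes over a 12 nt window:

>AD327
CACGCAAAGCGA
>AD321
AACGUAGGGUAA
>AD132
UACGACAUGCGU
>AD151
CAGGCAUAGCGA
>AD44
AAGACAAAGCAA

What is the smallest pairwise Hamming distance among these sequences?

2

Pairwise Hamming distances:
  AD327 vs AD321: 6
  AD327 vs AD132: 5
  AD327 vs AD151: 2
  AD327 vs AD44: 4
  AD321 vs AD132: 8
  AD321 vs AD151: 7
  AD321 vs AD44: 6
  AD132 vs AD151: 7
  AD132 vs AD44: 8
  AD151 vs AD44: 4
The smallest is 2, between AD327 and AD151.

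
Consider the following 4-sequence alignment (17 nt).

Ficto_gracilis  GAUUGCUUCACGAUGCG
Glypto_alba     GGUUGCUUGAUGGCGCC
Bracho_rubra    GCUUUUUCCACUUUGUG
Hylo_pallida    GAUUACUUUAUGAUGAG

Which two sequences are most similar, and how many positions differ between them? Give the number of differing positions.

4

Pairwise Hamming distances:
  Ficto_gracilis vs Glypto_alba: 6
  Ficto_gracilis vs Bracho_rubra: 7
  Ficto_gracilis vs Hylo_pallida: 4
  Glypto_alba vs Bracho_rubra: 11
  Glypto_alba vs Hylo_pallida: 7
  Bracho_rubra vs Hylo_pallida: 9
The smallest is 4, between Ficto_gracilis and Hylo_pallida.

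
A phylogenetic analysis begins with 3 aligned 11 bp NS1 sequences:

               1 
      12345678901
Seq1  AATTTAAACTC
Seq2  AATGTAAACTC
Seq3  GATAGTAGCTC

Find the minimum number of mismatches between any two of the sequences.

1

Pairwise Hamming distances:
  Seq1 vs Seq2: 1
  Seq1 vs Seq3: 5
  Seq2 vs Seq3: 5
The smallest is 1, between Seq1 and Seq2.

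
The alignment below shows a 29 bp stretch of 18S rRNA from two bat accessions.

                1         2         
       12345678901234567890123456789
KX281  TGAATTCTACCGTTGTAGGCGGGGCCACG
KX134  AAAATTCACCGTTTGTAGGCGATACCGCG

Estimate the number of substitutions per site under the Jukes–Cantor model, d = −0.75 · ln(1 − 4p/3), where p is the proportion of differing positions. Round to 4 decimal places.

Mismatches occur at site 1 (T↔A), site 2 (G↔A), site 8 (T↔A), site 9 (A↔C), site 11 (C↔G), site 12 (G↔T), site 22 (G↔A), site 23 (G↔T), site 24 (G↔A), site 27 (A↔G).
p = 10/29 = 0.344828.
d = −0.75 · ln(1 − (4/3)·0.344828) = −0.75 · ln(0.540229) = −0.75 · (-0.615762) = 0.4618.

0.4618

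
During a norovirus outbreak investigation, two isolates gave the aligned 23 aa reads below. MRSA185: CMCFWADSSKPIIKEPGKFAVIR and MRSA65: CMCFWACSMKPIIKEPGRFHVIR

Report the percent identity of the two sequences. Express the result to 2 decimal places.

82.61%

Mismatches occur at site 7 (D→C), site 9 (S→M), site 18 (K→R), site 20 (A→H).
19 of the 23 sites match, so the percent identity is 19/23 × 100 = 82.61%.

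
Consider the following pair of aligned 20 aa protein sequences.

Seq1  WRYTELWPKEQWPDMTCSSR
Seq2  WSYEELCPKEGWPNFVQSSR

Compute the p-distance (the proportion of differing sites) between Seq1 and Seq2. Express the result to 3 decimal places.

Differing sites — 2:R/S; 4:T/E; 7:W/C; 11:Q/G; 14:D/N; 15:M/F; 16:T/V; 17:C/Q.
There are 8 differences over 20 sites, so p = 8/20 = 0.400.

0.400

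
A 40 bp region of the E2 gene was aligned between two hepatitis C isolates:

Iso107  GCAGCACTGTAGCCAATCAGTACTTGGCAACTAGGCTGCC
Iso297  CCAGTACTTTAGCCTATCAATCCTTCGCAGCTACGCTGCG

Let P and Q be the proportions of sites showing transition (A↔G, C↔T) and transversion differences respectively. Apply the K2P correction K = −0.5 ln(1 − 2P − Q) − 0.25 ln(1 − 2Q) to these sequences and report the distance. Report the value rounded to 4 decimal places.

The sequences differ at positions 1 (G/C, transversion), 5 (C/T, transition), 9 (G/T, transversion), 15 (A/T, transversion), 20 (G/A, transition), 22 (A/C, transversion), 26 (G/C, transversion), 30 (A/G, transition), 34 (G/C, transversion), 40 (C/G, transversion).
Of the 10 differences, 3 transitions and 7 transversions over 40 sites: P = 3/40 = 0.075000, Q = 7/40 = 0.175000.
d = −0.5·ln(0.675000) − 0.25·ln(0.650000) = −0.5·(-0.393043) − 0.25·(-0.430783) = 0.3042.

0.3042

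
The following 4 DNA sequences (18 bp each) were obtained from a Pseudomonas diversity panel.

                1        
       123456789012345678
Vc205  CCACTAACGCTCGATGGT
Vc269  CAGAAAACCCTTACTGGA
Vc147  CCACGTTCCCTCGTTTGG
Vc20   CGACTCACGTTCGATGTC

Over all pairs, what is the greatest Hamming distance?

Pairwise Hamming distances:
  Vc205 vs Vc269: 9
  Vc205 vs Vc147: 7
  Vc205 vs Vc20: 5
  Vc269 vs Vc147: 11
  Vc269 vs Vc20: 12
  Vc147 vs Vc20: 10
The largest is 12, between Vc269 and Vc20.

12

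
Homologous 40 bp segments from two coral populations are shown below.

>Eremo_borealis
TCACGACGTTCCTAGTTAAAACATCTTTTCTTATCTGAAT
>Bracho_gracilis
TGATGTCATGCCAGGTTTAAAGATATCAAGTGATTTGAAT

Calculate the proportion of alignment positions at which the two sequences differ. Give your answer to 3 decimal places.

0.400

The sequences differ at positions 2 (C/G), 4 (C/T), 6 (A/T), 8 (G/A), 10 (T/G), 13 (T/A), 14 (A/G), 18 (A/T), 22 (C/G), 25 (C/A), 27 (T/C), 28 (T/A), 29 (T/A), 30 (C/G), 32 (T/G), 35 (C/T).
There are 16 differences over 40 sites, so p = 16/40 = 0.400.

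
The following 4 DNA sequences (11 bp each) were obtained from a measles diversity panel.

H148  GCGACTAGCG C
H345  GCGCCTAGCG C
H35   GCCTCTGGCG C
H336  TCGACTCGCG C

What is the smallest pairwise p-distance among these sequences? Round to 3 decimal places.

0.091

Pairwise Hamming distances:
  H148 vs H345: 1
  H148 vs H35: 3
  H148 vs H336: 2
  H345 vs H35: 3
  H345 vs H336: 3
  H35 vs H336: 4
The smallest is 1 mismatch, between H148 and H345; p = 1/11 = 0.091.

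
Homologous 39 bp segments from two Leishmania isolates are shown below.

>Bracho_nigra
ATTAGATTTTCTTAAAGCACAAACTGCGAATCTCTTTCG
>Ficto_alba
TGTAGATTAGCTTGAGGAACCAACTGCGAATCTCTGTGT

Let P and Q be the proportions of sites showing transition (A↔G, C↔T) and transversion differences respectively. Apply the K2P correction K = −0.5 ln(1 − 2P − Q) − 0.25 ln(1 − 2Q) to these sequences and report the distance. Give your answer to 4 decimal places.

Mismatches occur at site 1 (A↔T, transversion), site 2 (T↔G, transversion), site 9 (T↔A, transversion), site 10 (T↔G, transversion), site 14 (A↔G, transition), site 16 (A↔G, transition), site 18 (C↔A, transversion), site 21 (A↔C, transversion), site 36 (T↔G, transversion), site 38 (C↔G, transversion), site 39 (G↔T, transversion).
Of the 11 differences, 2 transitions and 9 transversions over 39 sites: P = 2/39 = 0.051282, Q = 9/39 = 0.230769.
d = −0.5·ln(0.666667) − 0.25·ln(0.538462) = −0.5·(-0.405465) − 0.25·(-0.619038) = 0.3575.

0.3575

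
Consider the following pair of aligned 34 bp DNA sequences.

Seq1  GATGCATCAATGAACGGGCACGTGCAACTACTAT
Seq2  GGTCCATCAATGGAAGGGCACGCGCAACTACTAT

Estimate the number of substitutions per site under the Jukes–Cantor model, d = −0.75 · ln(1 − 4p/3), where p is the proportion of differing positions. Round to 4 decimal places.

The sequences differ at positions 2 (A/G), 4 (G/C), 13 (A/G), 15 (C/A), 23 (T/C).
p = 5/34 = 0.147059.
d = −0.75 · ln(1 − (4/3)·0.147059) = −0.75 · ln(0.803921) = −0.75 · (-0.218254) = 0.1637.

0.1637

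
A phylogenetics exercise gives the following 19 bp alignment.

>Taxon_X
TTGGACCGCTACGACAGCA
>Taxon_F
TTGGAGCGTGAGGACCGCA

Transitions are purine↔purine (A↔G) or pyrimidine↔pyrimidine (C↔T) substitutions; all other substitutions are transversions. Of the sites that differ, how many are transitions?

Differing sites — 6:C/G (Tv); 9:C/T (Ti); 10:T/G (Tv); 12:C/G (Tv); 16:A/C (Tv).
Of the 5 differences, 1 transition and 4 transversions, so the answer is 1.

1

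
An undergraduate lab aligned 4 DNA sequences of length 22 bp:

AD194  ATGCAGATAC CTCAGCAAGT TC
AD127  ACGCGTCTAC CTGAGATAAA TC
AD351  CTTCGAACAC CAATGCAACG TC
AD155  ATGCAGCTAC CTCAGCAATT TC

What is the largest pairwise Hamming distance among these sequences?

13

Pairwise Hamming distances:
  AD194 vs AD127: 9
  AD194 vs AD351: 10
  AD194 vs AD155: 2
  AD127 vs AD351: 13
  AD127 vs AD155: 8
  AD351 vs AD155: 11
The largest is 13, between AD127 and AD351.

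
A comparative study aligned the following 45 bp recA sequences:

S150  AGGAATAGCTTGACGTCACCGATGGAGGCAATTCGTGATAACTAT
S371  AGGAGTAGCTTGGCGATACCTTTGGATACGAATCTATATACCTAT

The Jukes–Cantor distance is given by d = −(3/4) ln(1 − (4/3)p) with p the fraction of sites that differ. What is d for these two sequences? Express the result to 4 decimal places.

0.4019

Differing sites — 5:A/G; 13:A/G; 16:T/A; 17:C/T; 21:G/T; 22:A/T; 27:G/T; 28:G/A; 30:A/G; 32:T/A; 35:G/T; 36:T/A; 37:G/T; 41:A/C.
p = 14/45 = 0.311111.
d = −0.75 · ln(1 − (4/3)·0.311111) = −0.75 · ln(0.585185) = −0.75 · (-0.535827) = 0.4019.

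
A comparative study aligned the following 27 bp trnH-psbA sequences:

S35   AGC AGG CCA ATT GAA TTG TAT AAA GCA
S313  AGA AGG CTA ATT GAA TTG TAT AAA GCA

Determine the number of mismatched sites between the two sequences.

2

Differing sites — 3:C/A; 8:C/T.
That gives 2 mismatches out of 27 aligned sites, so the Hamming distance is 2.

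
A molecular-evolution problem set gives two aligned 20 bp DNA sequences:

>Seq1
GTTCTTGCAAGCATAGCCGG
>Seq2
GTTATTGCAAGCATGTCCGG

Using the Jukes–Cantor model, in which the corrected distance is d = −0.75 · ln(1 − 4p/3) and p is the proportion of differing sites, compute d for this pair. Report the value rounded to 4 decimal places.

Differing sites — 4:C/A; 15:A/G; 16:G/T.
p = 3/20 = 0.150000.
d = −0.75 · ln(1 − (4/3)·0.150000) = −0.75 · ln(0.800000) = −0.75 · (-0.223144) = 0.1674.

0.1674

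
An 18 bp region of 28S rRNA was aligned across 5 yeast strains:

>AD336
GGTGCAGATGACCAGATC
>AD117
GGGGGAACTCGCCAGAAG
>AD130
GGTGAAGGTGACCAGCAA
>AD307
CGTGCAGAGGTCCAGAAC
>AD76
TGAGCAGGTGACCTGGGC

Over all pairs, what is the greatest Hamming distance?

Pairwise Hamming distances:
  AD336 vs AD117: 8
  AD336 vs AD130: 5
  AD336 vs AD307: 4
  AD336 vs AD76: 6
  AD117 vs AD130: 8
  AD117 vs AD307: 9
  AD117 vs AD76: 11
  AD130 vs AD307: 7
  AD130 vs AD76: 7
  AD307 vs AD76: 8
The largest is 11, between AD117 and AD76.

11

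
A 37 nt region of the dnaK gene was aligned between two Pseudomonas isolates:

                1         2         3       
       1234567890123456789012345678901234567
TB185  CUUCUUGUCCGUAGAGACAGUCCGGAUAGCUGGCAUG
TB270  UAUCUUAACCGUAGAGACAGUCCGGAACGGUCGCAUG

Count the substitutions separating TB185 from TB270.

The sequences differ at positions 1 (C/U), 2 (U/A), 7 (G/A), 8 (U/A), 27 (U/A), 28 (A/C), 30 (C/G), 32 (G/C).
That gives 8 mismatches out of 37 aligned sites, so the Hamming distance is 8.

8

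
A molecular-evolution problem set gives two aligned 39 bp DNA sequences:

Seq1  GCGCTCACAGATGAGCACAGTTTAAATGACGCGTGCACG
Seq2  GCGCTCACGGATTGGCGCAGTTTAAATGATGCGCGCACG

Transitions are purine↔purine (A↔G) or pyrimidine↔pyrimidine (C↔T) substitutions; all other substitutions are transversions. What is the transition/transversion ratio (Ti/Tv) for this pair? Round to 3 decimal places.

Differing sites — 9:A/G (Ti); 13:G/T (Tv); 14:A/G (Ti); 17:A/G (Ti); 30:C/T (Ti); 34:T/C (Ti).
Of the 6 differences, 5 transitions and 1 transversion, so Ti/Tv = 5/1 = 5.000.

5.000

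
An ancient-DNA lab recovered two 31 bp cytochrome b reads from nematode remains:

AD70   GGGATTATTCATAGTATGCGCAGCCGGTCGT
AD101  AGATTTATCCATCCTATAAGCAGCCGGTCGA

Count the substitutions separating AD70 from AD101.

9

The sequences differ at positions 1 (G/A), 3 (G/A), 4 (A/T), 9 (T/C), 13 (A/C), 14 (G/C), 18 (G/A), 19 (C/A), 31 (T/A).
That gives 9 mismatches out of 31 aligned sites, so the Hamming distance is 9.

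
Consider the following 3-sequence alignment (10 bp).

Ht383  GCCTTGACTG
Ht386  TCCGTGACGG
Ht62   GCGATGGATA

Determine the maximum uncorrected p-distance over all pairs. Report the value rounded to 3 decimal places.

0.700

Pairwise Hamming distances:
  Ht383 vs Ht386: 3
  Ht383 vs Ht62: 5
  Ht386 vs Ht62: 7
The largest is 7 mismatches, between Ht386 and Ht62; p = 7/10 = 0.700.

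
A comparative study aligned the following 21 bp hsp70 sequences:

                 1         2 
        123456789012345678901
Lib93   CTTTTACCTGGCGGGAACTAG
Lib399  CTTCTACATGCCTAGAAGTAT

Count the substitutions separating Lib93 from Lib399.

Mismatches occur at site 4 (T→C), site 8 (C→A), site 11 (G→C), site 13 (G→T), site 14 (G→A), site 18 (C→G), site 21 (G→T).
That gives 7 mismatches out of 21 aligned sites, so the Hamming distance is 7.

7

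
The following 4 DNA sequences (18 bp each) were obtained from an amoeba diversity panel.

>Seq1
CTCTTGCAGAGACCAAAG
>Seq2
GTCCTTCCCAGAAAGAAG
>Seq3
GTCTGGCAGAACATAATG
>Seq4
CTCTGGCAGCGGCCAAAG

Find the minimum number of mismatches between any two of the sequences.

3

Pairwise Hamming distances:
  Seq1 vs Seq2: 8
  Seq1 vs Seq3: 7
  Seq1 vs Seq4: 3
  Seq2 vs Seq3: 10
  Seq2 vs Seq4: 11
  Seq3 vs Seq4: 7
The smallest is 3, between Seq1 and Seq4.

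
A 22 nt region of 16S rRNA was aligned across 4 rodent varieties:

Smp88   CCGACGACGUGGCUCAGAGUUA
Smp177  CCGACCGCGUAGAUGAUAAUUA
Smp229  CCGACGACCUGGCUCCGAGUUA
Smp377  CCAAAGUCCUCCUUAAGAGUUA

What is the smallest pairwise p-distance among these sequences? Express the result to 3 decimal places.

0.091

Pairwise Hamming distances:
  Smp88 vs Smp177: 7
  Smp88 vs Smp229: 2
  Smp88 vs Smp377: 8
  Smp177 vs Smp229: 9
  Smp177 vs Smp377: 11
  Smp229 vs Smp377: 8
The smallest is 2 mismatches, between Smp88 and Smp229; p = 2/22 = 0.091.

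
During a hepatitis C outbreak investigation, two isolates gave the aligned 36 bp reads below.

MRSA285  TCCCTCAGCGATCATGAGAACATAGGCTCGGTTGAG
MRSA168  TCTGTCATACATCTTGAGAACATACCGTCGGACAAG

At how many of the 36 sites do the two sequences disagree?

Differing sites — 3:C/T; 4:C/G; 8:G/T; 9:C/A; 10:G/C; 14:A/T; 25:G/C; 26:G/C; 27:C/G; 32:T/A; 33:T/C; 34:G/A.
That gives 12 mismatches out of 36 aligned sites, so the Hamming distance is 12.

12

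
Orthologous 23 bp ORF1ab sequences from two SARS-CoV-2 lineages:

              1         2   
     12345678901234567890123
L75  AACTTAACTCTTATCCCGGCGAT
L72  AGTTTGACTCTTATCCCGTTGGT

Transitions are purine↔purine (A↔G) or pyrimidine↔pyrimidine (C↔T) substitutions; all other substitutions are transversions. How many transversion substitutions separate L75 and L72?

Mismatches occur at site 2 (A→G, transition), site 3 (C→T, transition), site 6 (A→G, transition), site 19 (G→T, transversion), site 20 (C→T, transition), site 22 (A→G, transition).
Of the 6 differences, 5 transitions and 1 transversion, so the answer is 1.

1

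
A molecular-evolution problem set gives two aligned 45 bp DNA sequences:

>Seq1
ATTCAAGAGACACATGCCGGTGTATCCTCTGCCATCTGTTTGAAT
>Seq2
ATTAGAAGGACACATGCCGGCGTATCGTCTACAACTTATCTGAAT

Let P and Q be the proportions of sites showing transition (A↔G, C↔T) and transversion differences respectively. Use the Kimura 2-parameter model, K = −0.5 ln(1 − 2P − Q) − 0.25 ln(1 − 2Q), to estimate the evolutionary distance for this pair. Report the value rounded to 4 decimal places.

The sequences differ at positions 4 (C/A, transversion), 5 (A/G, transition), 7 (G/A, transition), 8 (A/G, transition), 21 (T/C, transition), 27 (C/G, transversion), 31 (G/A, transition), 33 (C/A, transversion), 35 (T/C, transition), 36 (C/T, transition), 38 (G/A, transition), 40 (T/C, transition).
Of the 12 differences, 9 transitions and 3 transversions over 45 sites: P = 9/45 = 0.200000, Q = 3/45 = 0.066667.
d = −0.5·ln(0.533333) − 0.25·ln(0.866666) = −0.5·(-0.628609) − 0.25·(-0.143102) = 0.3501.

0.3501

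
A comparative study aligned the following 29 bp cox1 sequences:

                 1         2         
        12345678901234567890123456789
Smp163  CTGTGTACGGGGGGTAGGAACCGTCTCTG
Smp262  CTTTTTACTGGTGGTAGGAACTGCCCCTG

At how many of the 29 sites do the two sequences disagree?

7

Mismatches occur at site 3 (G→T), site 5 (G→T), site 9 (G→T), site 12 (G→T), site 22 (C→T), site 24 (T→C), site 26 (T→C).
That gives 7 mismatches out of 29 aligned sites, so the Hamming distance is 7.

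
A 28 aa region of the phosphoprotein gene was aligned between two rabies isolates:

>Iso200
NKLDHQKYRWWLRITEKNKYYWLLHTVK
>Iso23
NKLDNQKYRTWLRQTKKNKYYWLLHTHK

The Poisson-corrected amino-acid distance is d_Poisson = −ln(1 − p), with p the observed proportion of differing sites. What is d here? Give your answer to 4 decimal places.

0.1967

Differing sites — 5:H/N; 10:W/T; 14:I/Q; 16:E/K; 27:V/H.
p = 5/28 = 0.178571.
d = −ln(1 − 0.178571) = −ln(0.821429) = 0.1967.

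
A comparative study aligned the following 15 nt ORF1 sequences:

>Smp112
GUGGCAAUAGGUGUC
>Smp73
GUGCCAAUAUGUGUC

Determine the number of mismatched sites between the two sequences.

2

Differing sites — 4:G/C; 10:G/U.
That gives 2 mismatches out of 15 aligned sites, so the Hamming distance is 2.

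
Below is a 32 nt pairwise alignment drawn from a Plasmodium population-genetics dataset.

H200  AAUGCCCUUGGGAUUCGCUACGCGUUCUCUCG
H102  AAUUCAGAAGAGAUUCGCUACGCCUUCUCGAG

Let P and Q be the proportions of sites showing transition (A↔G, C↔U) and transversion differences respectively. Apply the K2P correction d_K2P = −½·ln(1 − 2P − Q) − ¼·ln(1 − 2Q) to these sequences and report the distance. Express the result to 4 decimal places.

The sequences differ at positions 4 (G/U, transversion), 6 (C/A, transversion), 7 (C/G, transversion), 8 (U/A, transversion), 9 (U/A, transversion), 11 (G/A, transition), 24 (G/C, transversion), 30 (U/G, transversion), 31 (C/A, transversion).
Of the 9 differences, 1 transition and 8 transversions over 32 sites: P = 1/32 = 0.031250, Q = 8/32 = 0.250000.
d = −0.5·ln(0.687500) − 0.25·ln(0.500000) = −0.5·(-0.374693) − 0.25·(-0.693147) = 0.3606.

0.3606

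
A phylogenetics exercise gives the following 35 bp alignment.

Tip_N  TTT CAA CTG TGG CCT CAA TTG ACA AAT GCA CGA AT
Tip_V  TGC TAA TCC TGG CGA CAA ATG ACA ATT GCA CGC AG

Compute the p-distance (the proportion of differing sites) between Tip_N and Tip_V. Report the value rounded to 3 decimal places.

0.343

The sequences differ at positions 2 (T/G), 3 (T/C), 4 (C/T), 7 (C/T), 8 (T/C), 9 (G/C), 14 (C/G), 15 (T/A), 19 (T/A), 26 (A/T), 33 (A/C), 35 (T/G).
There are 12 differences over 35 sites, so p = 12/35 = 0.343.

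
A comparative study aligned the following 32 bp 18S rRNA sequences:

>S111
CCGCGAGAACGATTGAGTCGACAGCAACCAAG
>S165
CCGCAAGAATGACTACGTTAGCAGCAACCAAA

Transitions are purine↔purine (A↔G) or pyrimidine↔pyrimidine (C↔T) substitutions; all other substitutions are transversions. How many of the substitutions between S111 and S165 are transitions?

Mismatches occur at site 5 (G→A, transition), site 10 (C→T, transition), site 13 (T→C, transition), site 15 (G→A, transition), site 16 (A→C, transversion), site 19 (C→T, transition), site 20 (G→A, transition), site 21 (A→G, transition), site 32 (G→A, transition).
Of the 9 differences, 8 transitions and 1 transversion, so the answer is 8.

8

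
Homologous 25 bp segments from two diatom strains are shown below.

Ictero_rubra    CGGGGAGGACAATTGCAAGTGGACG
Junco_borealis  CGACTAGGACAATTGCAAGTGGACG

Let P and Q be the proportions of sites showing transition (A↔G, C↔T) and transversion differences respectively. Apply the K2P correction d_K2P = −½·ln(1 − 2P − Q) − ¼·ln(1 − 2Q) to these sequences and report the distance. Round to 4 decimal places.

Differing sites — 3:G/A (Ti); 4:G/C (Tv); 5:G/T (Tv).
Of the 3 differences, 1 transition and 2 transversions over 25 sites: P = 1/25 = 0.040000, Q = 2/25 = 0.080000.
d = −0.5·ln(0.840000) − 0.25·ln(0.840000) = −0.5·(-0.174353) − 0.25·(-0.174353) = 0.1308.

0.1308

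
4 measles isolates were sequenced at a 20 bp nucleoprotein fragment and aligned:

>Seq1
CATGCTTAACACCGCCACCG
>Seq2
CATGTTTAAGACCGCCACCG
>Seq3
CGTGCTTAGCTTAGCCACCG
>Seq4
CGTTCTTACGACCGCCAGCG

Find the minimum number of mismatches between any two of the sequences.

Pairwise Hamming distances:
  Seq1 vs Seq2: 2
  Seq1 vs Seq3: 5
  Seq1 vs Seq4: 5
  Seq2 vs Seq3: 7
  Seq2 vs Seq4: 5
  Seq3 vs Seq4: 7
The smallest is 2, between Seq1 and Seq2.

2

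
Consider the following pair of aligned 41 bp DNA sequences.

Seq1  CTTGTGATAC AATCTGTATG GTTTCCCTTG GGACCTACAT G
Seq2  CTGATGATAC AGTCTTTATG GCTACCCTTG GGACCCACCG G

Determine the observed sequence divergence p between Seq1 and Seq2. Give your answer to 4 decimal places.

0.2195

Mismatches occur at site 3 (T↔G), site 4 (G↔A), site 12 (A↔G), site 16 (G↔T), site 22 (T↔C), site 24 (T↔A), site 36 (T↔C), site 39 (A↔C), site 40 (T↔G).
There are 9 differences over 41 sites, so p = 9/41 = 0.2195.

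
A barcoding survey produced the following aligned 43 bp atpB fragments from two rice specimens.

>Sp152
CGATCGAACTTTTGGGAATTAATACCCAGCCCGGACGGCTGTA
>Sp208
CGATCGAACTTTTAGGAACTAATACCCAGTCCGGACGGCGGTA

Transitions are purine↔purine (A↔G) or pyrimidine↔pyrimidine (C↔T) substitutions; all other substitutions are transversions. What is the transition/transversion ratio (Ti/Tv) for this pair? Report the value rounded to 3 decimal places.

Mismatches occur at site 14 (G→A, transition), site 19 (T→C, transition), site 30 (C→T, transition), site 40 (T→G, transversion).
Of the 4 differences, 3 transitions and 1 transversion, so Ti/Tv = 3/1 = 3.000.

3.000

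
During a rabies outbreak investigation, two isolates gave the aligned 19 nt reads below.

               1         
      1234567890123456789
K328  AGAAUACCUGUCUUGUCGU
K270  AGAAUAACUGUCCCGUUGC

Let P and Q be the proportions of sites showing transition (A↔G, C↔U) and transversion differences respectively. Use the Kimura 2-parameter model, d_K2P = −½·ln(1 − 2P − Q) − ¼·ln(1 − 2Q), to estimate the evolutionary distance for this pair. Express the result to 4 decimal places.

Differing sites — 7:C/A (Tv); 13:U/C (Ti); 14:U/C (Ti); 17:C/U (Ti); 19:U/C (Ti).
Of the 5 differences, 4 transitions and 1 transversion over 19 sites: P = 4/19 = 0.210526, Q = 1/19 = 0.052632.
d = −0.5·ln(0.526316) − 0.25·ln(0.894736) = −0.5·(-0.641853) − 0.25·(-0.111227) = 0.3487.

0.3487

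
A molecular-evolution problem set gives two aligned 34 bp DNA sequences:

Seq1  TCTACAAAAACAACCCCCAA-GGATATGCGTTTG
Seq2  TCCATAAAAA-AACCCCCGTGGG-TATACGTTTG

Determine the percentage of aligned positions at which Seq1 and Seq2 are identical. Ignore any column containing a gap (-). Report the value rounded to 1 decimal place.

Excluding the 3 gap columns leaves 31 comparable sites.
The sequences differ at positions 3 (T/C), 5 (C/T), 19 (A/G), 20 (A/T), 28 (G/A).
26 of the 31 comparable sites match, so the percent identity is 26/31 × 100 = 83.9%.

83.9%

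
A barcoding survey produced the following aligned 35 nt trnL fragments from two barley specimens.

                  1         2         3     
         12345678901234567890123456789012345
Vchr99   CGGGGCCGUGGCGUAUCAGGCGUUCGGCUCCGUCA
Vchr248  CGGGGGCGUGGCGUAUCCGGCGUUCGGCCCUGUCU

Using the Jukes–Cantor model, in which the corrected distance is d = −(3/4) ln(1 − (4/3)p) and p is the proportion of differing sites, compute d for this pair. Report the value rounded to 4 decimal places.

Differing sites — 6:C/G; 18:A/C; 29:U/C; 31:C/U; 35:A/U.
p = 5/35 = 0.142857.
d = −0.75 · ln(1 − (4/3)·0.142857) = −0.75 · ln(0.809524) = −0.75 · (-0.211309) = 0.1585.

0.1585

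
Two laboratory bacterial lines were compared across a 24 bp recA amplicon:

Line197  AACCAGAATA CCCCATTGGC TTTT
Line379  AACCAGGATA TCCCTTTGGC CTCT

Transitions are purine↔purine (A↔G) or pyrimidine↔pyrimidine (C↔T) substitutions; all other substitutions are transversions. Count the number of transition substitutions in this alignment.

Differing sites — 7:A/G (Ti); 11:C/T (Ti); 15:A/T (Tv); 21:T/C (Ti); 23:T/C (Ti).
Of the 5 differences, 4 transitions and 1 transversion, so the answer is 4.

4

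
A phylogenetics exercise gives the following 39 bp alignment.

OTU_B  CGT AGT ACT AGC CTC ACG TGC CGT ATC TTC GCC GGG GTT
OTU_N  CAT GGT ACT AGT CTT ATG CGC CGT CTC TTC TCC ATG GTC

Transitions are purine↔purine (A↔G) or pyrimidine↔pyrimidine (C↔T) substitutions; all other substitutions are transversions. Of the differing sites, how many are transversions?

The sequences differ at positions 2 (G/A, transition), 4 (A/G, transition), 12 (C/T, transition), 15 (C/T, transition), 17 (C/T, transition), 19 (T/C, transition), 25 (A/C, transversion), 31 (G/T, transversion), 34 (G/A, transition), 35 (G/T, transversion), 39 (T/C, transition).
Of the 11 differences, 8 transitions and 3 transversions, so the answer is 3.

3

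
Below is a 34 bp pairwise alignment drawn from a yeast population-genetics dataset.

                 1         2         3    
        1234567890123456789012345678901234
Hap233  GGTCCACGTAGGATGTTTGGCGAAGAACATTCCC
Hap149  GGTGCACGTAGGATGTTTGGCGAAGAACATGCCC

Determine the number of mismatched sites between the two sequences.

Mismatches occur at site 4 (C/G), site 31 (T/G).
That gives 2 mismatches out of 34 aligned sites, so the Hamming distance is 2.

2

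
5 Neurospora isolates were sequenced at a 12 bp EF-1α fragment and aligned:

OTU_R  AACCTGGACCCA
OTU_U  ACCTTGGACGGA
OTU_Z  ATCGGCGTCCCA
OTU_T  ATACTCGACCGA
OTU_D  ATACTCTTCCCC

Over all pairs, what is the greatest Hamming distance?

Pairwise Hamming distances:
  OTU_R vs OTU_U: 4
  OTU_R vs OTU_Z: 5
  OTU_R vs OTU_T: 4
  OTU_R vs OTU_D: 6
  OTU_U vs OTU_Z: 7
  OTU_U vs OTU_T: 5
  OTU_U vs OTU_D: 9
  OTU_Z vs OTU_T: 5
  OTU_Z vs OTU_D: 5
  OTU_T vs OTU_D: 4
The largest is 9, between OTU_U and OTU_D.

9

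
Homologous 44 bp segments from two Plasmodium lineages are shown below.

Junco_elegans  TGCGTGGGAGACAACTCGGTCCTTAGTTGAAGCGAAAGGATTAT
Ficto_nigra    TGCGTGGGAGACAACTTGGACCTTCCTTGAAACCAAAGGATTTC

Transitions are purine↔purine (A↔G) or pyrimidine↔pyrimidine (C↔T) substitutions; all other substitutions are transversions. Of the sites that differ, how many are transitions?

Differing sites — 17:C/T (Ti); 20:T/A (Tv); 25:A/C (Tv); 26:G/C (Tv); 32:G/A (Ti); 34:G/C (Tv); 43:A/T (Tv); 44:T/C (Ti).
Of the 8 differences, 3 transitions and 5 transversions, so the answer is 3.

3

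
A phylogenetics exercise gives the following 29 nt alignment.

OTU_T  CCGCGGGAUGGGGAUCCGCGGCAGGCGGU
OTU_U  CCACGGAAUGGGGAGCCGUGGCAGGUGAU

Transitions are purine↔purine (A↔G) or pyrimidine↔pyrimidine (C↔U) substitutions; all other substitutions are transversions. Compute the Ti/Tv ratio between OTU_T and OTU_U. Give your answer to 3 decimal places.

5.000

The sequences differ at positions 3 (G/A, transition), 7 (G/A, transition), 15 (U/G, transversion), 19 (C/U, transition), 26 (C/U, transition), 28 (G/A, transition).
Of the 6 differences, 5 transitions and 1 transversion, so Ti/Tv = 5/1 = 5.000.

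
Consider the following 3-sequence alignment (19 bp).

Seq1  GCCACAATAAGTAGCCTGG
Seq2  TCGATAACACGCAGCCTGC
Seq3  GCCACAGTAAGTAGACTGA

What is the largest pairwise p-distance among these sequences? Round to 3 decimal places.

Pairwise Hamming distances:
  Seq1 vs Seq2: 7
  Seq1 vs Seq3: 3
  Seq2 vs Seq3: 9
The largest is 9 mismatches, between Seq2 and Seq3; p = 9/19 = 0.474.

0.474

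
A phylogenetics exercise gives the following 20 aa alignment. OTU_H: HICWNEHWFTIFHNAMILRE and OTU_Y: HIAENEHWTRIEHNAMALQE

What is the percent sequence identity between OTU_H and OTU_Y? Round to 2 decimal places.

65.00%

Mismatches occur at site 3 (C→A), site 4 (W→E), site 9 (F→T), site 10 (T→R), site 12 (F→E), site 17 (I→A), site 19 (R→Q).
13 of the 20 sites match, so the percent identity is 13/20 × 100 = 65.00%.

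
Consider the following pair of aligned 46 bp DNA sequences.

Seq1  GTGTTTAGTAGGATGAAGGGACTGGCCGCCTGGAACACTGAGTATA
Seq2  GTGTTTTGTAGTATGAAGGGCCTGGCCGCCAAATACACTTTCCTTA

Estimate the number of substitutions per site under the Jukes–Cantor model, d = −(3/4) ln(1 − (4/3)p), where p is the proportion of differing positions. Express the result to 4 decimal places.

0.3206

Mismatches occur at site 7 (A↔T), site 12 (G↔T), site 21 (A↔C), site 31 (T↔A), site 32 (G↔A), site 33 (G↔A), site 34 (A↔T), site 40 (G↔T), site 41 (A↔T), site 42 (G↔C), site 43 (T↔C), site 44 (A↔T).
p = 12/46 = 0.260870.
d = −0.75 · ln(1 − (4/3)·0.260870) = −0.75 · ln(0.652173) = −0.75 · (-0.427445) = 0.3206.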